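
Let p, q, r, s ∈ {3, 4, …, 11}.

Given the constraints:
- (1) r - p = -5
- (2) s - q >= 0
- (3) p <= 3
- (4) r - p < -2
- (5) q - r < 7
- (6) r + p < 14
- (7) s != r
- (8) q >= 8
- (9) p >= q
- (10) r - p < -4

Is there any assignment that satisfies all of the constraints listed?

Unsatisfiable

From constraints 8 and 9: p ≥ q and q ≥ 8, so p ≥ 8. From constraint 3: p ≤ 3. But 3 < 8, so no value of p works.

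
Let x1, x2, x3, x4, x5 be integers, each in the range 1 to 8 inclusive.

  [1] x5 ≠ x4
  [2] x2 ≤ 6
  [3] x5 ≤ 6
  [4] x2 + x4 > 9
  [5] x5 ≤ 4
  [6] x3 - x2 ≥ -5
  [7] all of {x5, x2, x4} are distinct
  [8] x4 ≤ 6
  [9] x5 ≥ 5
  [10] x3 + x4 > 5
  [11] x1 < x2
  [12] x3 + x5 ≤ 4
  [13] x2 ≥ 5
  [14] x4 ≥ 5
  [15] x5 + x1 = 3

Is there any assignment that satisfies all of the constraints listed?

Unsatisfiable

Constraints 2, 3, 8, 9, 13, and 14 confine each of x5, x2, x4 to the 2 values {5, 6}.
Constraint 7 requires all 3 of them to be distinct, but only 2 values are available — impossible by the pigeonhole principle.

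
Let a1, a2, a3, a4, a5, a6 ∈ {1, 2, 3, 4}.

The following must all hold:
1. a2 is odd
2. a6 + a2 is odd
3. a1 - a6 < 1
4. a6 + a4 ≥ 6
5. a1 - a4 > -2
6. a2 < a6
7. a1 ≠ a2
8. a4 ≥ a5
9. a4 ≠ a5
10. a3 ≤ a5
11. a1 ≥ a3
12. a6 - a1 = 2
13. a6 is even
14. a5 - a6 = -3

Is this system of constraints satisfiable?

Satisfiable

Take a1 = 2, a2 = 1, a3 = 1, a4 = 3, a5 = 1, a6 = 4. Then constraint 3: a1 - a6 = -2; constraint 4: a6 + a4 = 7, and every other listed constraint is also met.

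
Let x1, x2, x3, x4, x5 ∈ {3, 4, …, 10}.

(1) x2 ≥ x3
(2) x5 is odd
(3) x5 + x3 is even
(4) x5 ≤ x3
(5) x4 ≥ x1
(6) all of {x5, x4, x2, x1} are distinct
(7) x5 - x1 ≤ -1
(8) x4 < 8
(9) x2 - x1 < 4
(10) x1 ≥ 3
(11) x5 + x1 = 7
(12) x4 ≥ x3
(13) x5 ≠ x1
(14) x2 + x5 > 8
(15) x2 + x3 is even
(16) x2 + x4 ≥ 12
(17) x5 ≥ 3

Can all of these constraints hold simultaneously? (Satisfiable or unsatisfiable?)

Satisfiable

One satisfying assignment is x1 = 4, x2 = 7, x3 = 5, x4 = 6, x5 = 3.
For the less obvious constraints — constraint 7: x5 - x1 = -1; constraint 9: x2 - x1 = 3 — and the others hold by inspection.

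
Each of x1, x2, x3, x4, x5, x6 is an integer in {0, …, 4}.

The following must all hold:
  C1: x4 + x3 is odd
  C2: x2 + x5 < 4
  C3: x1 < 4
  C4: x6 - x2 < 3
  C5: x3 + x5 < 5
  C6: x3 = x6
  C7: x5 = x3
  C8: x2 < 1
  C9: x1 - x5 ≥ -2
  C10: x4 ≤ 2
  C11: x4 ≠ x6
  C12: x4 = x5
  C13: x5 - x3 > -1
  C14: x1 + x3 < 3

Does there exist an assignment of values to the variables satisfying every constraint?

From constraints 6, 7, and 12, x4 = x5 = x3 = x6, so x4 = x6. But constraint 11 says x4 ≠ x6. Contradiction.

Unsatisfiable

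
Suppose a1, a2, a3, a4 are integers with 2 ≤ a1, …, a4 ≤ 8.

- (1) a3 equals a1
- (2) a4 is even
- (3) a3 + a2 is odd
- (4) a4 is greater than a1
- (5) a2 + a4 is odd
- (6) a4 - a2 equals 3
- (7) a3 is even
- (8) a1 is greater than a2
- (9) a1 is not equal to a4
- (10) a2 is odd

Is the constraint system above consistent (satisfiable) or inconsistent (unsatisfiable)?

Setting (a1, a2, a3, a4) = (6, 5, 6, 8) satisfies everything: constraint 2: a4 = 8 is even; constraint 3: a3 + a2 = 11 is odd; constraint 6: a4 - a2 = 3, and the others follow.

Satisfiable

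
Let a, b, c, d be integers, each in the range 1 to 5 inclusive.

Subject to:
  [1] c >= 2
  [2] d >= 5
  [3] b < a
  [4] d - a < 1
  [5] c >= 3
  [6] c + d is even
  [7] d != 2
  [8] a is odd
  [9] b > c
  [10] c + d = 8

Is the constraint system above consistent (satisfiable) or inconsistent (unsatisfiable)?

Satisfiable

Setting (a, b, c, d) = (5, 4, 3, 5) satisfies everything: constraint 4: d - a = 0; constraint 10: c + d = 8, and the others follow.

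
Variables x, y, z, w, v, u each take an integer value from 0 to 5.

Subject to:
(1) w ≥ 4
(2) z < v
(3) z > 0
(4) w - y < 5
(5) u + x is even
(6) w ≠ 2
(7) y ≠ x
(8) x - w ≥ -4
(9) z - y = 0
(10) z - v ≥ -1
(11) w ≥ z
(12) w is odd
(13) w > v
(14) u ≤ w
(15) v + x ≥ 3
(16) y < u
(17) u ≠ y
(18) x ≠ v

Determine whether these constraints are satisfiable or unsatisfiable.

Satisfiable

The assignment x = 4, y = 1, z = 1, w = 5, v = 2, u = 4 works:
  constraint 4 holds since w - y = 4.
  constraint 8 holds since x - w = -1.
The rest check out directly.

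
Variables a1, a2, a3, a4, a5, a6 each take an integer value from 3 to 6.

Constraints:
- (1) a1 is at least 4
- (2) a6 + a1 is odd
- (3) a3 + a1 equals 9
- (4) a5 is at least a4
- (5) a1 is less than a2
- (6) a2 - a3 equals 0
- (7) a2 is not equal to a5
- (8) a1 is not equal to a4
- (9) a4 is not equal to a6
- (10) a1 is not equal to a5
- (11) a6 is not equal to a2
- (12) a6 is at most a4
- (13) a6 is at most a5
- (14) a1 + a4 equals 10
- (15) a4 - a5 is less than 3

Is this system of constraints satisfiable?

Satisfiable

Setting (a1, a2, a3, a4, a5, a6) = (4, 5, 5, 6, 6, 3) satisfies everything: constraint 3: a3 + a1 = 9; constraint 6: a2 - a3 = 0, and the others follow.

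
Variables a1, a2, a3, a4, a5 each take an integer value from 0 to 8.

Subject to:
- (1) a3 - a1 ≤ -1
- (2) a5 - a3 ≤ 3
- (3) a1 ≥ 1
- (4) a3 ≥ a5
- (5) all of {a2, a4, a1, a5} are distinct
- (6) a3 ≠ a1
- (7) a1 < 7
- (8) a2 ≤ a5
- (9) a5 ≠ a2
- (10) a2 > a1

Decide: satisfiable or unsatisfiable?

Constraints 1, 4, 8, and 10 give a1 < a2, a2 ≤ a5, a5 ≤ a3, a3 < a1. Chaining: a1 < a2 ≤ a5 ≤ a3 < a1, which forces a1 < a1 — impossible.

Unsatisfiable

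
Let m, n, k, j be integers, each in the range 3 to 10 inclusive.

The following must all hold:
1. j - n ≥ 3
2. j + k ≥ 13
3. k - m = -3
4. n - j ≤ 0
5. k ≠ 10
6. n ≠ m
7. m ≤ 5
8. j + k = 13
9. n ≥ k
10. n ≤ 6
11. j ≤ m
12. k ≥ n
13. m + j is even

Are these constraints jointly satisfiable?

From constraints 7 and 11: j ≤ m ≤ 5. From constraints 9 and 10: k ≤ n ≤ 6. Hence j + k ≤ 11. But constraint 2 requires j + k ≥ 13, and 13 > 11. Contradiction.

Unsatisfiable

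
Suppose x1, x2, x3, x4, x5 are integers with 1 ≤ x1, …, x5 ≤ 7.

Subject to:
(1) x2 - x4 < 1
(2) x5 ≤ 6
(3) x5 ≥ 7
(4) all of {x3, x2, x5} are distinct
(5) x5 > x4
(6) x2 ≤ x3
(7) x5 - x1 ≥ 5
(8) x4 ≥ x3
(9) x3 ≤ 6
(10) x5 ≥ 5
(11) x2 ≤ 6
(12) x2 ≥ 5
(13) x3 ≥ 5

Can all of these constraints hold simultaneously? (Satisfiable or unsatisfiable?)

Constraints 2, 9, 10, 11, 12, and 13 confine each of x3, x2, x5 to the 2 values {5, 6}.
Constraint 4 requires all 3 of them to be distinct, but only 2 values are available — impossible by the pigeonhole principle.

Unsatisfiable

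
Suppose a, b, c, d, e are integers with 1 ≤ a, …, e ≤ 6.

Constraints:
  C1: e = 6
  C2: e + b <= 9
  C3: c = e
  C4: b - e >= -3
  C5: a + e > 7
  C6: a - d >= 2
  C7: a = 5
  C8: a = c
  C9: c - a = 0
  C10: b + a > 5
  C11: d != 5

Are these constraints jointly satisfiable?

Constraint 7 fixes a = 5 and constraint 1 fixes e = 6. Constraints 3 and 8 give a = c = e, so a = e. But 5 ≠ 6 — contradiction.

Unsatisfiable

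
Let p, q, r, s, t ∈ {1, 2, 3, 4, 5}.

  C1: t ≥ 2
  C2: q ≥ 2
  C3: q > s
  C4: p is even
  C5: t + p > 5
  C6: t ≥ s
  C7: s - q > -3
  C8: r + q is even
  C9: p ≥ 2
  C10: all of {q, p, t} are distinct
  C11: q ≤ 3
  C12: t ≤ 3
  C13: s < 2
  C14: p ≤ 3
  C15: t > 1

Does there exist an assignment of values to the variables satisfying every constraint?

Constraints 1, 2, 9, 11, 12, and 14 confine each of q, p, t to the 2 values {2, 3}.
Constraint 10 requires all 3 of them to be distinct, but only 2 values are available — impossible by the pigeonhole principle.

Unsatisfiable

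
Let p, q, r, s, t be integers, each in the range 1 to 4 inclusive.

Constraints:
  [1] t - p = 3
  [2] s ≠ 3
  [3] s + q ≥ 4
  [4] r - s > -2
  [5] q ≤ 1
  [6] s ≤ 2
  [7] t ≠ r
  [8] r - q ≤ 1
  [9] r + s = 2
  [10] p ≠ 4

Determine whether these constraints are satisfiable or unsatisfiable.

Unsatisfiable

From constraint 6: s ≤ 2. From constraint 5: q ≤ 1. Hence s + q ≤ 3. But constraint 3 requires s + q ≥ 4, and 4 > 3. Contradiction.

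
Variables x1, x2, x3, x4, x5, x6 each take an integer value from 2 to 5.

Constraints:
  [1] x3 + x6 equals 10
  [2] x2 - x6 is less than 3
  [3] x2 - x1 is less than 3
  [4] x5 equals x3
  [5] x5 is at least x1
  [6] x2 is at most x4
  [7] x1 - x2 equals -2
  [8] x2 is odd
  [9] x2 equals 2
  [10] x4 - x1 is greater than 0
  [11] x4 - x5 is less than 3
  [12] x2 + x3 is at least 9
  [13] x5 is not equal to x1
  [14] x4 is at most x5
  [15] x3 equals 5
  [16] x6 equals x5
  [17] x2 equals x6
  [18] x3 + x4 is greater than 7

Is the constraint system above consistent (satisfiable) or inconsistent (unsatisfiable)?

Constraint 9 fixes x2 = 2 and constraint 15 fixes x3 = 5. Constraints 4, 16, and 17 give x2 = x6 = x5 = x3, so x2 = x3. But 2 ≠ 5 — contradiction.

Unsatisfiable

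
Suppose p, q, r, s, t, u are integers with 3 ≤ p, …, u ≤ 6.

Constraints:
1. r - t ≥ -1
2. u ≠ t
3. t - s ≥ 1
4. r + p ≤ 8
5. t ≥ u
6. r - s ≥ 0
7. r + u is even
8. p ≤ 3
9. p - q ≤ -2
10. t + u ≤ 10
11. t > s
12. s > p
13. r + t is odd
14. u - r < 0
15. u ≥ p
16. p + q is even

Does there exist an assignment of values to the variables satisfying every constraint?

The assignment p = 3, q = 5, r = 5, s = 5, t = 6, u = 3 works:
  constraint 1 holds since r - t = -1.
  constraint 3 holds since t - s = 1.
The rest check out directly.

Satisfiable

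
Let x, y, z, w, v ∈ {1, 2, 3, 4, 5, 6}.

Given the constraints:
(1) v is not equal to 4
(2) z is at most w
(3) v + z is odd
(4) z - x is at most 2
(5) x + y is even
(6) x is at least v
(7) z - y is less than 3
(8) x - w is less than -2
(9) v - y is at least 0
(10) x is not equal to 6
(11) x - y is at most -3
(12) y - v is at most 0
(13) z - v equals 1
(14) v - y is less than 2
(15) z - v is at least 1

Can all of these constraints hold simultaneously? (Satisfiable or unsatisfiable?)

Unsatisfiable

Constraints 4, 11, 12, and 15 give v − y ≥ 0, y − x ≥ 3, x − z ≥ -2, z − v ≥ 1.
Adding all 4 inequalities: the left sides telescope to 0, and the right sides sum to 0 + 3 + (-2) + 1 = 2. So 0 ≥ 2, which is false.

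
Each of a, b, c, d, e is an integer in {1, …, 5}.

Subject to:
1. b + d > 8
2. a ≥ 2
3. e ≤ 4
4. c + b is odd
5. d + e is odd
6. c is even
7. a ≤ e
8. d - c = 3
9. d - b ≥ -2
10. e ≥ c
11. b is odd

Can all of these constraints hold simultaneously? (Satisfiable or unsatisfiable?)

One satisfying assignment is a = 2, b = 5, c = 2, d = 5, e = 2.
For the less obvious constraints — constraint 1: b + d = 10; constraint 8: d - c = 3 — and the others hold by inspection.

Satisfiable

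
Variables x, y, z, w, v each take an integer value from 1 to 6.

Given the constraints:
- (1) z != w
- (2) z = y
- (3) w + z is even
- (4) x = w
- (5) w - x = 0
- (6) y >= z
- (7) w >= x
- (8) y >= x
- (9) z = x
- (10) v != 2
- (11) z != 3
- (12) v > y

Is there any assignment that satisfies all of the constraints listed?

From constraints 4 and 9, z = x = w, so z = w. But constraint 1 says z ≠ w. Contradiction.

Unsatisfiable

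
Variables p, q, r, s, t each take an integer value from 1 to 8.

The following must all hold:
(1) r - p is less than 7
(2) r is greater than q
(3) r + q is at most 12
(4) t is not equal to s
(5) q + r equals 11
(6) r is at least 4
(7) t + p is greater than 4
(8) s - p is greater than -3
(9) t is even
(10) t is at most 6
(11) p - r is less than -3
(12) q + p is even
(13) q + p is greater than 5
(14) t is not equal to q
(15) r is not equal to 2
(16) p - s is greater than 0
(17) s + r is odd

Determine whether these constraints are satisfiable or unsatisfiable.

Satisfiable

One satisfying assignment is p = 3, q = 3, r = 8, s = 1, t = 2.
For the less obvious constraints — constraint 1: r - p = 5; constraint 3: r + q = 11 — and the others hold by inspection.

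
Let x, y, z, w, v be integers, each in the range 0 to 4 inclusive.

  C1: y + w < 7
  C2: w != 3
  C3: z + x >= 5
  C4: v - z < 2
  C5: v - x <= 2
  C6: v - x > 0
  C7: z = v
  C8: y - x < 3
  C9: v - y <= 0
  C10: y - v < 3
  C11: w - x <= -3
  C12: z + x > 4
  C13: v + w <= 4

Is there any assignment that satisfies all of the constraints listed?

Satisfiable

One satisfying assignment is x = 3, y = 4, z = 4, w = 0, v = 4.
For the less obvious constraints — constraint 1: y + w = 4; constraint 3: z + x = 7; constraint 4: v - z = 0 — and the others hold by inspection.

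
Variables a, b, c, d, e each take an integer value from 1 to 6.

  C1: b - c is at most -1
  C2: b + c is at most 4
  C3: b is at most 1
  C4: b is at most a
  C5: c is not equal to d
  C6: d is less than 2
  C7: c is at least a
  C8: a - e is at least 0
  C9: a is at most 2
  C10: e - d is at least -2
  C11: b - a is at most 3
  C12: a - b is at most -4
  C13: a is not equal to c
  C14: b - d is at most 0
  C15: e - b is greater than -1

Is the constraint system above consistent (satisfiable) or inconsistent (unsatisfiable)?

Unsatisfiable

Constraints 8, 10, 12, and 14 give e − d ≥ -2, d − b ≥ 0, b − a ≥ 4, a − e ≥ 0.
Adding all 4 inequalities: the left sides telescope to 0, and the right sides sum to (-2) + 0 + 4 + 0 = 2. So 0 ≥ 2, which is false.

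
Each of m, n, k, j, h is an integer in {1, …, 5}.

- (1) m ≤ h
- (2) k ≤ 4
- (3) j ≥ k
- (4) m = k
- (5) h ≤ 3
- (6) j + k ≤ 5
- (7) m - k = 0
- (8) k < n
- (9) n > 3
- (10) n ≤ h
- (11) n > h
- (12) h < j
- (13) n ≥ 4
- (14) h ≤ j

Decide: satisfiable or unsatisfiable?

From constraint 13: n ≥ 4. From constraints 5 and 10: n ≤ h and h ≤ 3, so n ≤ 3. But 3 < 4, so no value of n works.

Unsatisfiable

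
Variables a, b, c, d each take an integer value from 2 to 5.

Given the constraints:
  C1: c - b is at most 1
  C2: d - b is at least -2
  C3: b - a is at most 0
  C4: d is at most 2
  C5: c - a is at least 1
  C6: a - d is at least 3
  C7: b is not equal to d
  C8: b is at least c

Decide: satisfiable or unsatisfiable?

Unsatisfiable

Constraints 1, 2, 5, and 6 give d − b ≥ -2, b − c ≥ -1, c − a ≥ 1, a − d ≥ 3.
Adding all 4 inequalities: the left sides telescope to 0, and the right sides sum to (-2) + (-1) + 1 + 3 = 1. So 0 ≥ 1, which is false.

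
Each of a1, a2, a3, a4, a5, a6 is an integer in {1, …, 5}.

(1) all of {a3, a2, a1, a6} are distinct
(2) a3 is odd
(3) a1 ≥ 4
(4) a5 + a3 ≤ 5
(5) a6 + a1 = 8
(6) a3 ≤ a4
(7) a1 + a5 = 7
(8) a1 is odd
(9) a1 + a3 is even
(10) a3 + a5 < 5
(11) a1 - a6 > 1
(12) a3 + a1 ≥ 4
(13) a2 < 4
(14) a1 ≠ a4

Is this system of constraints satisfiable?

Satisfiable

One satisfying assignment is a1 = 5, a2 = 2, a3 = 1, a4 = 1, a5 = 2, a6 = 3.
For the less obvious constraints — constraint 4: a5 + a3 = 3; constraint 5: a6 + a1 = 8; constraint 7: a1 + a5 = 7 — and the others hold by inspection.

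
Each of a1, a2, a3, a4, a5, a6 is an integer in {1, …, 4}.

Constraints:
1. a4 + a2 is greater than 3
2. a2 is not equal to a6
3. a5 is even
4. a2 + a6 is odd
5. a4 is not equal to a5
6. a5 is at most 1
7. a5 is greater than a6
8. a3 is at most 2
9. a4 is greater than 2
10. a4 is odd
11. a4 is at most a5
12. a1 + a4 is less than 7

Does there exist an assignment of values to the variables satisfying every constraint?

Unsatisfiable

From constraint 9: a4 ≥ 3. From constraints 6 and 11: a4 ≤ a5 and a5 ≤ 1, so a4 ≤ 1. But 1 < 3, so no value of a4 works.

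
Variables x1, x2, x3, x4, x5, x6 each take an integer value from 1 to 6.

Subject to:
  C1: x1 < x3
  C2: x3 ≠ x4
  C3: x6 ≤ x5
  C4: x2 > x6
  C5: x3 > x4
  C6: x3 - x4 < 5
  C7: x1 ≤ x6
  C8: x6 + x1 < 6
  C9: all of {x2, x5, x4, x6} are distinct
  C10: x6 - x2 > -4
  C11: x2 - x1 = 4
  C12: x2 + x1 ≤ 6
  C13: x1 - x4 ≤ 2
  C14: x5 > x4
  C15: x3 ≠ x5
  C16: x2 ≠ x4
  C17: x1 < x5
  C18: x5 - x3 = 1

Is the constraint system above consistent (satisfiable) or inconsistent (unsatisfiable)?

The assignment x1 = 1, x2 = 5, x3 = 3, x4 = 1, x5 = 4, x6 = 2 works:
  constraint 6 holds since x3 - x4 = 2.
  constraint 8 holds since x6 + x1 = 3.
The rest check out directly.

Satisfiable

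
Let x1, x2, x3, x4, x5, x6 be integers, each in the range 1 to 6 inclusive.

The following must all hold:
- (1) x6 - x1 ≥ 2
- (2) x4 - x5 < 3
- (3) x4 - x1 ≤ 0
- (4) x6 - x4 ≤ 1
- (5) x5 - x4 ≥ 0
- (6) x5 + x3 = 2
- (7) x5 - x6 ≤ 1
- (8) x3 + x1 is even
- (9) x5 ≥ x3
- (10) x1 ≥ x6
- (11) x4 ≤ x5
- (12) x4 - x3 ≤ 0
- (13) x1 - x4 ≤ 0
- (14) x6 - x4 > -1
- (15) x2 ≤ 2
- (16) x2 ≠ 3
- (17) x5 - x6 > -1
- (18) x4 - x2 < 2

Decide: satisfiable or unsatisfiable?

Unsatisfiable

Constraints 1, 3, and 4 give x1 − x4 ≥ 0, x4 − x6 ≥ -1, x6 − x1 ≥ 2.
Adding all 3 inequalities: the left sides telescope to 0, and the right sides sum to 0 + (-1) + 2 = 1. So 0 ≥ 1, which is false.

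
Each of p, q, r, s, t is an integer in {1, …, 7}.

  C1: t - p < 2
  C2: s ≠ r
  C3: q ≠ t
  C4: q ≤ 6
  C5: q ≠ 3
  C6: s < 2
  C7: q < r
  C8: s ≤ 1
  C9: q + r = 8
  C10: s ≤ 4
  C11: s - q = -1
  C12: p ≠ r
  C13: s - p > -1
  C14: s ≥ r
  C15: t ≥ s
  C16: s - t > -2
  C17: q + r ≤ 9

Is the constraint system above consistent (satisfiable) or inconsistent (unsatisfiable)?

From constraint 4: q ≤ 6. From constraints 8 and 14: r ≤ s ≤ 1. Hence q + r ≤ 7. But constraint 9 requires q + r = 8, and 8 > 7. Contradiction.

Unsatisfiable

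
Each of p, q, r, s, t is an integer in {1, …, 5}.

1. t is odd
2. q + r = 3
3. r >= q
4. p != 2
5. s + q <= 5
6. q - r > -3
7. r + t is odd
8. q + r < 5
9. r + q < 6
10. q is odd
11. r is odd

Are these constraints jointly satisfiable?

Unsatisfiable

Constraint 11 makes r odd and constraint 1 makes t odd, so r + t must be even. Constraint 7 says r + t is odd — contradiction.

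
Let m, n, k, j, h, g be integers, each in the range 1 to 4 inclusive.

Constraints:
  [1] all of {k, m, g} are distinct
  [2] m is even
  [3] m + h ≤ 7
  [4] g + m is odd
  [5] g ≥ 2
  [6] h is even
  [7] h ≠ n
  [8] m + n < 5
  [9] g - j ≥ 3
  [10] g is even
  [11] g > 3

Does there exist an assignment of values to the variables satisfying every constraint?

Constraint 10 makes g even and constraint 2 makes m even, so g + m must be even. Constraint 4 says g + m is odd — contradiction.

Unsatisfiable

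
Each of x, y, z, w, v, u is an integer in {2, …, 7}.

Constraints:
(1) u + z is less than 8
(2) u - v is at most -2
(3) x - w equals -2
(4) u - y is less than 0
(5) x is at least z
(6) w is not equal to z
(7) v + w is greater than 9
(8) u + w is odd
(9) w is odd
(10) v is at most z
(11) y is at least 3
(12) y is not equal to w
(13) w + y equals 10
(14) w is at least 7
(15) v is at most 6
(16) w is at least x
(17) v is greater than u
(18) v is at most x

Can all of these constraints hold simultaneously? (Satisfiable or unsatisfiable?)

Satisfiable

Try x = 5, y = 3, z = 5, w = 7, v = 5, u = 2.
Check constraint 1: u + z = 7; constraint 2: u - v = -3. The remaining constraints are straightforward to verify.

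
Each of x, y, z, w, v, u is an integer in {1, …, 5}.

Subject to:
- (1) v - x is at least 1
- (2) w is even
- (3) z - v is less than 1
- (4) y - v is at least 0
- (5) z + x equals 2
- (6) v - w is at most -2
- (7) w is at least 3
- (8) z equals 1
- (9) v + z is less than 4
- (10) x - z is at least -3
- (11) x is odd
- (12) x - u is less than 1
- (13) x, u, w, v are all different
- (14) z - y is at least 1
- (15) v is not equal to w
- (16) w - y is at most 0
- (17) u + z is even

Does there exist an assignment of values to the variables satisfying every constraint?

Constraints 1, 6, 10, 14, and 16 give v − x ≥ 1, x − z ≥ -3, z − y ≥ 1, y − w ≥ 0, w − v ≥ 2.
Adding all 5 inequalities: the left sides telescope to 0, and the right sides sum to 1 + (-3) + 1 + 0 + 2 = 1. So 0 ≥ 1, which is false.

Unsatisfiable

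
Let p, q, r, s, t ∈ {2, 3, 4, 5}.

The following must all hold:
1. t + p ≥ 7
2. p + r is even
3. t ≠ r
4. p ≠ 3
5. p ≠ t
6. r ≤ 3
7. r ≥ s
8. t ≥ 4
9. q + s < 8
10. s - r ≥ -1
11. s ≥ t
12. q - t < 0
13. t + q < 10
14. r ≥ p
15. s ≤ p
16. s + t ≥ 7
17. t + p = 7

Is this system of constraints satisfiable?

Unsatisfiable

From constraints 8 and 11: s ≥ t and t ≥ 4, so s ≥ 4. From constraints 6 and 7: s ≤ r and r ≤ 3, so s ≤ 3. But 3 < 4, so no value of s works.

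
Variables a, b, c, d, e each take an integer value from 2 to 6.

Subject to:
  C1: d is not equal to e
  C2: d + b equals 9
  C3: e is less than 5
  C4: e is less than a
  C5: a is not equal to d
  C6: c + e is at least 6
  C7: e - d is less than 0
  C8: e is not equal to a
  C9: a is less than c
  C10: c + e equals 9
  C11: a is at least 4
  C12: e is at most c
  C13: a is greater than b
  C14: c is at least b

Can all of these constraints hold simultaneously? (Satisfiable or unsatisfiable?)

Satisfiable

Try a = 4, b = 3, c = 6, d = 6, e = 3.
Check constraint 2: d + b = 9; constraint 6: c + e = 9. The remaining constraints are straightforward to verify.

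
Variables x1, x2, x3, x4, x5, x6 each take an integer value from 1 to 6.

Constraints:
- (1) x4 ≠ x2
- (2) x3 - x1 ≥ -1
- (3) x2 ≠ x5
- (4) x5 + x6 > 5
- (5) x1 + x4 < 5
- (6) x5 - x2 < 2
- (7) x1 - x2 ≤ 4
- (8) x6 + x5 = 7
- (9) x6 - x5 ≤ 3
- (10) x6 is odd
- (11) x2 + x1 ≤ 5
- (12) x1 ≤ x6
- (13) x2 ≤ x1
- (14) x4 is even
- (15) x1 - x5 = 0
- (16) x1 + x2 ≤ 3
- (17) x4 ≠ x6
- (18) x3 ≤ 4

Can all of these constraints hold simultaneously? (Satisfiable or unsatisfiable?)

Setting (x1, x2, x3, x4, x5, x6) = (2, 1, 4, 2, 2, 5) satisfies everything: constraint 2: x3 - x1 = 2; constraint 4: x5 + x6 = 7; constraint 5: x1 + x4 = 4, and the others follow.

Satisfiable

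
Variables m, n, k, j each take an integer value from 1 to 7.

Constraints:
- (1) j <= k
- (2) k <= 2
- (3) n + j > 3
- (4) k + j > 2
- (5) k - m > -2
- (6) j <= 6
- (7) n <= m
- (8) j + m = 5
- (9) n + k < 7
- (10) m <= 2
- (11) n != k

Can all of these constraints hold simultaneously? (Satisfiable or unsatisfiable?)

From constraints 1 and 2: j ≤ k ≤ 2. From constraint 10: m ≤ 2. Hence j + m ≤ 4. But constraint 8 requires j + m = 5, and 5 > 4. Contradiction.

Unsatisfiable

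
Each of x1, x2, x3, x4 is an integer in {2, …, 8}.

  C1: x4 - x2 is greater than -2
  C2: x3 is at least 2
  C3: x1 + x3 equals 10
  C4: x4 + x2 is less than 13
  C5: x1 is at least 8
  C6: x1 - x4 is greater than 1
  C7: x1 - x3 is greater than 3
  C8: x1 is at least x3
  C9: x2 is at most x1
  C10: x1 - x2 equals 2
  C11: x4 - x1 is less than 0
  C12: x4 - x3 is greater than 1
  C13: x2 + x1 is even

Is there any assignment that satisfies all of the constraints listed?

The assignment x1 = 8, x2 = 6, x3 = 2, x4 = 6 works:
  constraint 1 holds since x4 - x2 = 0.
  constraint 3 holds since x1 + x3 = 10.
  constraint 4 holds since x4 + x2 = 12.
The rest check out directly.

Satisfiable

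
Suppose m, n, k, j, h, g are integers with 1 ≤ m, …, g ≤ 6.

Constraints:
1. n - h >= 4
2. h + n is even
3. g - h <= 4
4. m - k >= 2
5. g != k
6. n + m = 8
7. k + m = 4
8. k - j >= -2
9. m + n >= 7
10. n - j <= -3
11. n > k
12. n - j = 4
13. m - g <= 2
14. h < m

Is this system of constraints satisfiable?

Unsatisfiable

Constraints 1, 3, 4, 8, 10, and 13 give k − j ≥ -2, j − n ≥ 3, n − h ≥ 4, h − g ≥ -4, g − m ≥ -2, m − k ≥ 2.
Adding all 6 inequalities: the left sides telescope to 0, and the right sides sum to (-2) + 3 + 4 + (-4) + (-2) + 2 = 1. So 0 ≥ 1, which is false.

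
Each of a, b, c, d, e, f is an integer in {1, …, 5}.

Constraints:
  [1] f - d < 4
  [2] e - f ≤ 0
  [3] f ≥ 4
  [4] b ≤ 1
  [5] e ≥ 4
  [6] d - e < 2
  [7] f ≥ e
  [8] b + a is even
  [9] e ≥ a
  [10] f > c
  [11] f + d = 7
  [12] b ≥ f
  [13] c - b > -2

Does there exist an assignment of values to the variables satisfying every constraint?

From constraints 5 and 7: f ≥ e and e ≥ 4, so f ≥ 4. From constraints 4 and 12: f ≤ b and b ≤ 1, so f ≤ 1. But 1 < 4, so no value of f works.

Unsatisfiable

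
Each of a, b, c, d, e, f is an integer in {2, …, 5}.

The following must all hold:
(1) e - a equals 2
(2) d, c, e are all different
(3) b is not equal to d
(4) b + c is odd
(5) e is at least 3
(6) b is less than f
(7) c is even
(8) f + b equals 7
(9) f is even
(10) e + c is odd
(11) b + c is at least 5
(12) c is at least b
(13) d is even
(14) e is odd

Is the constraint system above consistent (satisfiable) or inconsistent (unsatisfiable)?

Satisfiable

The assignment a = 3, b = 3, c = 4, d = 2, e = 5, f = 4 works:
  constraint 1 holds since e - a = 2.
  constraint 8 holds since f + b = 7.
The rest check out directly.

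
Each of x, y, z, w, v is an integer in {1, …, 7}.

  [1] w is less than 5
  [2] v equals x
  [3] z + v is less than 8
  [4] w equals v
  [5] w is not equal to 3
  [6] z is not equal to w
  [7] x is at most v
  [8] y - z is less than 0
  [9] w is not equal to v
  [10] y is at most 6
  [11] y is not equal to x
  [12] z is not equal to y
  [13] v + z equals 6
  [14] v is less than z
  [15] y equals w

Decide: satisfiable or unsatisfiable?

Unsatisfiable

From constraints 2, 4, and 15, y = w = v = x, so y = x. But constraint 11 says y ≠ x. Contradiction.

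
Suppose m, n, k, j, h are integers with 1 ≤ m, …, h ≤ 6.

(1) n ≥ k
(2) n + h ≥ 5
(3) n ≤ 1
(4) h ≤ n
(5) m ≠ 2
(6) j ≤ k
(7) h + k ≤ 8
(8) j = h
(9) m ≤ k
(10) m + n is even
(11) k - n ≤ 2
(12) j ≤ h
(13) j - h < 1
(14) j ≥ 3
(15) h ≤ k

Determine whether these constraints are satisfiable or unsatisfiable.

Unsatisfiable

From constraints 6 and 14: k ≥ j and j ≥ 3, so k ≥ 3. From constraints 1 and 3: k ≤ n and n ≤ 1, so k ≤ 1. But 1 < 3, so no value of k works.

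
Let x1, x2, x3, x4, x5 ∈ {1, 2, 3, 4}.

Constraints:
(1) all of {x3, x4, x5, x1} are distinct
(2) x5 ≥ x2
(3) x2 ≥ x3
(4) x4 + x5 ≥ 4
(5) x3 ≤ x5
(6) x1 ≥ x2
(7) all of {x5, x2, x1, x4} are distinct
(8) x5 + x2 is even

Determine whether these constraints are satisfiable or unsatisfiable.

Satisfiable

Setting (x1, x2, x3, x4, x5) = (4, 1, 1, 2, 3) satisfies everything: constraint 1: values 1, 2, 3, 4 are distinct; constraint 4: x4 + x5 = 5; constraint 7: values 3, 1, 4, 2 are distinct, and the others follow.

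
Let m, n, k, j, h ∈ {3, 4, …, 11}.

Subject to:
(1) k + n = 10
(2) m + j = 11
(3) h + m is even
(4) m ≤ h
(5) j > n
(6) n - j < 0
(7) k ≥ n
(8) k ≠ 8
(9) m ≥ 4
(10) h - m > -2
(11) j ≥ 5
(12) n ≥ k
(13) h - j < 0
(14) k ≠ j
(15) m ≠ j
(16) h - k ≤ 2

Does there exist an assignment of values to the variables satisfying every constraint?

Setting (m, n, k, j, h) = (5, 5, 5, 6, 5) satisfies everything: constraint 1: k + n = 10; constraint 2: m + j = 11; constraint 6: n - j = -1, and the others follow.

Satisfiable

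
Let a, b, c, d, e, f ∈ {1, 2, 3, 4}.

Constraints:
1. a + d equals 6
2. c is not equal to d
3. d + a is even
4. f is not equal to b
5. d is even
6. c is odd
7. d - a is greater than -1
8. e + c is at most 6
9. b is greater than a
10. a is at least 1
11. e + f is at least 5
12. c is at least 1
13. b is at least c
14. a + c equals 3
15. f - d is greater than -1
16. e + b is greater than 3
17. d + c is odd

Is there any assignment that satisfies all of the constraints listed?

Satisfiable

One satisfying assignment is a = 2, b = 3, c = 1, d = 4, e = 2, f = 4.
For the less obvious constraints — constraint 1: a + d = 6; constraint 7: d - a = 2; constraint 8: e + c = 3 — and the others hold by inspection.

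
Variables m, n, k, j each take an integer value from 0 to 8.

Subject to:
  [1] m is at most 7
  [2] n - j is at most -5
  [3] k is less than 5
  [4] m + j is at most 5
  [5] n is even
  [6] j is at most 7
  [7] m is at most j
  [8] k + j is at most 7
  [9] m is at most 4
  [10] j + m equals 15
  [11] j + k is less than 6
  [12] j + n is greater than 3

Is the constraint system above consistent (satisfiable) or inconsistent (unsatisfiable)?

Unsatisfiable

From constraint 6: j ≤ 7. From constraint 1: m ≤ 7. Hence j + m ≤ 14. But constraint 10 requires j + m = 15, and 15 > 14. Contradiction.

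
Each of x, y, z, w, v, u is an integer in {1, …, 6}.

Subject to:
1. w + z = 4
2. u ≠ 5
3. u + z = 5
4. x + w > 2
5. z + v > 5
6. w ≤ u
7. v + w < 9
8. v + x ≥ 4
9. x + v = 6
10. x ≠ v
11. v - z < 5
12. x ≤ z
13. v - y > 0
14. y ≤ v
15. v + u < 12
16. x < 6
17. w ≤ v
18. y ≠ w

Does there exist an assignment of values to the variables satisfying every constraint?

Satisfiable

Try x = 1, y = 4, z = 1, w = 3, v = 5, u = 4.
Check constraint 1: w + z = 4; constraint 3: u + z = 5. The remaining constraints are straightforward to verify.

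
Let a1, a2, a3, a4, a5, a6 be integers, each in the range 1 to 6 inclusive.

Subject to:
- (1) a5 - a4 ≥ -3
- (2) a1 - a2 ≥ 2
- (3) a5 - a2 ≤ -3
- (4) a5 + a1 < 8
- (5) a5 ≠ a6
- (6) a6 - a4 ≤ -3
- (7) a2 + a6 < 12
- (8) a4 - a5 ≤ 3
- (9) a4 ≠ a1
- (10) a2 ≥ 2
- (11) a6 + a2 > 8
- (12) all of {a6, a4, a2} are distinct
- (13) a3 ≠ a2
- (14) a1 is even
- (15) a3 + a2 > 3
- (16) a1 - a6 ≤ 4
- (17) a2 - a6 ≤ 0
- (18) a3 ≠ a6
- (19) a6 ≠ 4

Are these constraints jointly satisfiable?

Unsatisfiable

Constraints 1, 2, 3, 6, and 16 give a6 − a1 ≥ -4, a1 − a2 ≥ 2, a2 − a5 ≥ 3, a5 − a4 ≥ -3, a4 − a6 ≥ 3.
Adding all 5 inequalities: the left sides telescope to 0, and the right sides sum to (-4) + 2 + 3 + (-3) + 3 = 1. So 0 ≥ 1, which is false.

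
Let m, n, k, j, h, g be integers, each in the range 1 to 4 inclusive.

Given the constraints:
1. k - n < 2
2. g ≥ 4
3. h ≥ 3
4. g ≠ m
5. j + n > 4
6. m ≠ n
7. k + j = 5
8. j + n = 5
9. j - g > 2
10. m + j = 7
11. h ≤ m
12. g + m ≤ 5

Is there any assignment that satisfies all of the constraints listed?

From constraint 2: g ≥ 4. From constraints 3 and 11: m ≥ h ≥ 3. Hence g + m ≥ 7. But constraint 12 requires g + m ≤ 5, and 5 < 7. Contradiction.

Unsatisfiable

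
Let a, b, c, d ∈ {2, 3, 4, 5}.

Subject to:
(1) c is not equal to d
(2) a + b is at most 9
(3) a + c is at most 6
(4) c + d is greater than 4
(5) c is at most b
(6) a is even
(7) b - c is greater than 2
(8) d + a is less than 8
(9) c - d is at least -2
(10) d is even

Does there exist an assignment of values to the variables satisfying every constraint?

Satisfiable

The assignment a = 2, b = 5, c = 2, d = 4 works:
  constraint 2 holds since a + b = 7.
  constraint 3 holds since a + c = 4.
The rest check out directly.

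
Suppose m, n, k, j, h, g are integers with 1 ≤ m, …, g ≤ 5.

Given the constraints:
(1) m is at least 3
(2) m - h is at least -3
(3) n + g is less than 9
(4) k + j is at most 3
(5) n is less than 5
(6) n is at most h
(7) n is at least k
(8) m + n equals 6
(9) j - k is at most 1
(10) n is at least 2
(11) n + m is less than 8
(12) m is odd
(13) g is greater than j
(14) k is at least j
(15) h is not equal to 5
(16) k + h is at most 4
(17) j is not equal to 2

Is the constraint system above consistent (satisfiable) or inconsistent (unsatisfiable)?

Take m = 3, n = 3, k = 1, j = 1, h = 3, g = 5. Then constraint 2: m - h = 0; constraint 3: n + g = 8, and every other listed constraint is also met.

Satisfiable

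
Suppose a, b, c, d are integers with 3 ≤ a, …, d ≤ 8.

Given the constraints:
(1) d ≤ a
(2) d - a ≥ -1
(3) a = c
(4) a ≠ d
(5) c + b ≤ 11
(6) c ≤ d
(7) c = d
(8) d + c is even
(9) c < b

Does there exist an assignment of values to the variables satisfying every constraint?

Unsatisfiable

From constraints 3 and 7, a = c = d, so a = d. But constraint 4 says a ≠ d. Contradiction.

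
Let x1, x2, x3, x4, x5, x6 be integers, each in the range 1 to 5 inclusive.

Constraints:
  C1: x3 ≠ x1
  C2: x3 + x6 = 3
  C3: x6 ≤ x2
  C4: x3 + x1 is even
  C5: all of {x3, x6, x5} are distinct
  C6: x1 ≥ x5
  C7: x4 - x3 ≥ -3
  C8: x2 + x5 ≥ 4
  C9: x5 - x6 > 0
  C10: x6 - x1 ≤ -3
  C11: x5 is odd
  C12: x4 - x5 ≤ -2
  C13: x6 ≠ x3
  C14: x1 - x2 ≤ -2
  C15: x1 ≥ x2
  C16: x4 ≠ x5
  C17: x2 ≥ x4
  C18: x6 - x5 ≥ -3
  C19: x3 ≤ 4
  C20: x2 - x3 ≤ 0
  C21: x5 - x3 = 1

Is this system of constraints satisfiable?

Unsatisfiable

Constraints 7, 10, 12, 14, 18, and 20 give x6 − x5 ≥ -3, x5 − x4 ≥ 2, x4 − x3 ≥ -3, x3 − x2 ≥ 0, x2 − x1 ≥ 2, x1 − x6 ≥ 3.
Adding all 6 inequalities: the left sides telescope to 0, and the right sides sum to (-3) + 2 + (-3) + 0 + 2 + 3 = 1. So 0 ≥ 1, which is false.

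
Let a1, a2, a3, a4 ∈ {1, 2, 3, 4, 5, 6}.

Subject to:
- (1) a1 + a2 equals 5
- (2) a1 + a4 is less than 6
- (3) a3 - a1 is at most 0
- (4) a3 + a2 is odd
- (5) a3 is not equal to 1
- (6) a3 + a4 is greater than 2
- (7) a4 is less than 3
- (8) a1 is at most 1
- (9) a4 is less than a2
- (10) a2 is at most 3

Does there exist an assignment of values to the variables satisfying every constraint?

From constraint 8: a1 ≤ 1. From constraint 10: a2 ≤ 3. Hence a1 + a2 ≤ 4. But constraint 1 requires a1 + a2 = 5, and 5 > 4. Contradiction.

Unsatisfiable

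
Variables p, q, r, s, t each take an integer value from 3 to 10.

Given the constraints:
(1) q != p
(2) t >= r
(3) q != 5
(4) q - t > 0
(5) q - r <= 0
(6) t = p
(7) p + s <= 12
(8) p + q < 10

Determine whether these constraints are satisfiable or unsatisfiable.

Constraints 2, 4, and 5 give r ≤ t, t < q, q ≤ r. Chaining: r ≤ t < q ≤ r, which forces r < r — impossible.

Unsatisfiable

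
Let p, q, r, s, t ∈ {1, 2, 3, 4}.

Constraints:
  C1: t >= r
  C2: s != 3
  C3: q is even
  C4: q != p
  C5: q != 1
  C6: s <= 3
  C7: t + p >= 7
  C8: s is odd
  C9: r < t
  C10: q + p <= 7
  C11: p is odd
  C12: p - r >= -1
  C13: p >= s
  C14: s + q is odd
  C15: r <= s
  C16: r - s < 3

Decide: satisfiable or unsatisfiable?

Satisfiable

Try p = 3, q = 2, r = 1, s = 1, t = 4.
Check constraint 7: t + p = 7; constraint 10: q + p = 5; constraint 12: p - r = 2. The remaining constraints are straightforward to verify.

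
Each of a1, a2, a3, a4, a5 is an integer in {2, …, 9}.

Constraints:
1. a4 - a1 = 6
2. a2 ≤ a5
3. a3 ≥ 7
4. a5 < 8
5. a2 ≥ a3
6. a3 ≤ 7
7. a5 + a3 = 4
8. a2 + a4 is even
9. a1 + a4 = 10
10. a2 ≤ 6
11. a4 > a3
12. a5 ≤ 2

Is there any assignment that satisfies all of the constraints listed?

From constraints 3 and 5: a2 ≥ a3 and a3 ≥ 7, so a2 ≥ 7. From constraints 2 and 12: a2 ≤ a5 and a5 ≤ 2, so a2 ≤ 2. But 2 < 7, so no value of a2 works.

Unsatisfiable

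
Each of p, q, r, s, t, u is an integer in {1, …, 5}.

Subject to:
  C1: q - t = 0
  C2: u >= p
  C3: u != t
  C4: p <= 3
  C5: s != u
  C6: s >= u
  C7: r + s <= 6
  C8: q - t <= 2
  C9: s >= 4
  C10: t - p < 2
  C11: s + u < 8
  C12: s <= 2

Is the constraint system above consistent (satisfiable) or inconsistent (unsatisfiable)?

Unsatisfiable

From constraint 9: s ≥ 4. From constraint 12: s ≤ 2. But 2 < 4, so no value of s works.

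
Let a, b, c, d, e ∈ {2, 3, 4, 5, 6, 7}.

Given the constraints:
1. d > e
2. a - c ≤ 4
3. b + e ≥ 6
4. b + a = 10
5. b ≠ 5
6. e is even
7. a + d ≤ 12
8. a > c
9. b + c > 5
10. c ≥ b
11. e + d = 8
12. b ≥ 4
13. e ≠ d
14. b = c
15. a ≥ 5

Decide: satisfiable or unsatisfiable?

Satisfiable

The assignment a = 6, b = 4, c = 4, d = 6, e = 2 works:
  constraint 2 holds since a - c = 2.
  constraint 3 holds since b + e = 6.
The rest check out directly.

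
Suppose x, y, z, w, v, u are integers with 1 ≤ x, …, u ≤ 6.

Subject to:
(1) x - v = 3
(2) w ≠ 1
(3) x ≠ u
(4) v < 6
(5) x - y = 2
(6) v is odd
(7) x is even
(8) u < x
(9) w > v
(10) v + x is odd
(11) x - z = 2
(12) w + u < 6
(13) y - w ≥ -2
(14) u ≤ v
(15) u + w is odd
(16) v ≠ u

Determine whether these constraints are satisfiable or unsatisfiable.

Satisfiable

The assignment x = 6, y = 4, z = 4, w = 4, v = 3, u = 1 works:
  constraint 1 holds since x - v = 3.
  constraint 5 holds since x - y = 2.
  constraint 11 holds since x - z = 2.
The rest check out directly.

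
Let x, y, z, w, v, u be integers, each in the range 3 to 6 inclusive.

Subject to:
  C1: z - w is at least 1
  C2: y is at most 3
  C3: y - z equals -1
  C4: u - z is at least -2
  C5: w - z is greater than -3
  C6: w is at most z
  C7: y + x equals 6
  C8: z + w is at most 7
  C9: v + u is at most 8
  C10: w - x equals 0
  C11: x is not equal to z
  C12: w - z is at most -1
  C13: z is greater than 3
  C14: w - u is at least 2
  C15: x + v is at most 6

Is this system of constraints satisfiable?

Constraints 1, 4, and 14 give w − u ≥ 2, u − z ≥ -2, z − w ≥ 1.
Adding all 3 inequalities: the left sides telescope to 0, and the right sides sum to 2 + (-2) + 1 = 1. So 0 ≥ 1, which is false.

Unsatisfiable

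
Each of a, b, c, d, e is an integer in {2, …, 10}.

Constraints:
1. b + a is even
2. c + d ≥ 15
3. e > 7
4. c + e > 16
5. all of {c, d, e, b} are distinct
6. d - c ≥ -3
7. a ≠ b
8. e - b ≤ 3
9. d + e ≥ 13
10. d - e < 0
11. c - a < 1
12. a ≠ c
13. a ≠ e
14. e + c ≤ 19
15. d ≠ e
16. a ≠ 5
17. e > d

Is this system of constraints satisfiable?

Satisfiable

Take a = 10, b = 6, c = 8, d = 7, e = 9. Then constraint 2: c + d = 15; constraint 4: c + e = 17; constraint 6: d - c = -1, and every other listed constraint is also met.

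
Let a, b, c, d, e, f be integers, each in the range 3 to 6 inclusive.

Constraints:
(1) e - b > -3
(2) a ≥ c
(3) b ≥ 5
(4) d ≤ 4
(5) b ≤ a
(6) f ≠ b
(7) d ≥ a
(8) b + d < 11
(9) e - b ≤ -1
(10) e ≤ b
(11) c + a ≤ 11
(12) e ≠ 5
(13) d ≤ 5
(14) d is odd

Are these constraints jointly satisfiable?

Unsatisfiable

From constraints 3 and 5: a ≥ b and b ≥ 5, so a ≥ 5. From constraints 4 and 7: a ≤ d and d ≤ 4, so a ≤ 4. But 4 < 5, so no value of a works.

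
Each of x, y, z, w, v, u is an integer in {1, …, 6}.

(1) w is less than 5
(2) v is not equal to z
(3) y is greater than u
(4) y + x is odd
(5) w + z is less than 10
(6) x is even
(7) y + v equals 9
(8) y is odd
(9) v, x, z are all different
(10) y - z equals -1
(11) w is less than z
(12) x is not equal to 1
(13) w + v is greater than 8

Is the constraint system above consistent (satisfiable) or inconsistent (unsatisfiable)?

Satisfiable

Try x = 2, y = 3, z = 4, w = 3, v = 6, u = 1.
Check constraint 5: w + z = 7; constraint 7: y + v = 9. The remaining constraints are straightforward to verify.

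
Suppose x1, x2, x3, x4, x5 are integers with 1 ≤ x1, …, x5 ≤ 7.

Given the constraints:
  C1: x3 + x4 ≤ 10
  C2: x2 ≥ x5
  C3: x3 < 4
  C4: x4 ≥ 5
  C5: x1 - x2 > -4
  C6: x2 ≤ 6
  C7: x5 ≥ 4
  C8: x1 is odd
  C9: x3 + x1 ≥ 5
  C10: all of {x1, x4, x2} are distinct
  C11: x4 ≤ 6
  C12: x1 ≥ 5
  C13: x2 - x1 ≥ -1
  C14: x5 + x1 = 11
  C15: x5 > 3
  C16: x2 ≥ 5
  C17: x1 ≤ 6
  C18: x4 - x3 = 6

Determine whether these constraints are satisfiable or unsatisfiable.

Constraints 4, 6, 11, 12, 16, and 17 confine each of x1, x4, x2 to the 2 values {5, 6}.
Constraint 10 requires all 3 of them to be distinct, but only 2 values are available — impossible by the pigeonhole principle.

Unsatisfiable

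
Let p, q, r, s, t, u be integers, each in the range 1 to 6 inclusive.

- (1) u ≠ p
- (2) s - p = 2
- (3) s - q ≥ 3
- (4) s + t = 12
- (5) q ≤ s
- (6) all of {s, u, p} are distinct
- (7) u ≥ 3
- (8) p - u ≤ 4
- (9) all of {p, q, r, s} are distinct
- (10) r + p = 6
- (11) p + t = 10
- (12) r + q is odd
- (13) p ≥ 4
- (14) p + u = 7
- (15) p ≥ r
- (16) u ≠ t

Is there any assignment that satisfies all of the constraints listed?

Satisfiable

Take p = 4, q = 1, r = 2, s = 6, t = 6, u = 3. Then constraint 2: s - p = 2; constraint 3: s - q = 5; constraint 4: s + t = 12, and every other listed constraint is also met.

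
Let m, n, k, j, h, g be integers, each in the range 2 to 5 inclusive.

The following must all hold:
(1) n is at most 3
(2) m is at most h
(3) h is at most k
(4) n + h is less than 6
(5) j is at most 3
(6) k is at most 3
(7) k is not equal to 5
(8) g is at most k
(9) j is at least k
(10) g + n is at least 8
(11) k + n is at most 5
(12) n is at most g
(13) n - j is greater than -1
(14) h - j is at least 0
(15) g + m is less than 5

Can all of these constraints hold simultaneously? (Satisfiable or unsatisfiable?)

From constraints 6 and 8: g ≤ k ≤ 3. From constraint 1: n ≤ 3. Hence g + n ≤ 6. But constraint 10 requires g + n ≥ 8, and 8 > 6. Contradiction.

Unsatisfiable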